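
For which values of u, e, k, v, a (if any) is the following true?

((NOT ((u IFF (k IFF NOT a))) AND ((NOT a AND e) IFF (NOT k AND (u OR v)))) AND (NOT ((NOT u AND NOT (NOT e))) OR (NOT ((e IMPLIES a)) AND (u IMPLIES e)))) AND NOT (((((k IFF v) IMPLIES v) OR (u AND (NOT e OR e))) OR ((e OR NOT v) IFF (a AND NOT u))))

The formula is unsatisfiable.

Case v = True: the conjunct NOT (((((k IFF v) IMPLIES v) OR (u AND (NOT e OR e))) OR ((e OR NOT v) IFF (a AND NOT u)))) becomes NOT ((True OR (e IFF (a AND NOT u)))) = False.
Case v = False: the formula simplifies to ((NOT ((u IFF (k IFF NOT a))) AND ((NOT a AND e) IFF (NOT k AND u))) AND (NOT ((NOT u AND NOT (NOT e))) OR (NOT ((e IMPLIES a)) AND (u IMPLIES e)))) AND NOT (((k OR (u AND (NOT e OR e))) OR (a AND NOT u))).
  k = True: the conjunct NOT (((k OR (u AND (NOT e OR e))) OR (a AND NOT u))) becomes NOT ((True OR (a AND NOT u))) = False.
  k = False: simplifies to ((NOT ((u IFF a)) AND ((NOT a AND e) IFF u)) AND (NOT ((NOT u AND NOT (NOT e))) OR (NOT ((e IMPLIES a)) AND (u IMPLIES e)))) AND NOT (((u AND (NOT e OR e)) OR (a AND NOT u))).
    u = True: simplifies to (NOT a AND (NOT a AND e)) AND NOT ((NOT e OR e)).
      e = True: the conjunct NOT ((NOT e OR e)) becomes NOT ((False OR True)) = False.
      e = False: the conjunct e is False.
    u = False: simplifies to ((NOT (NOT a) AND NOT ((NOT a AND e))) AND (NOT (NOT (NOT e)) OR NOT ((e IMPLIES a)))) AND NOT a.
      a = True: the conjunct NOT a is False.
      a = False: the conjunct NOT (NOT a) becomes NOT (NOT False) = False.
Both cases fail — unsatisfiable.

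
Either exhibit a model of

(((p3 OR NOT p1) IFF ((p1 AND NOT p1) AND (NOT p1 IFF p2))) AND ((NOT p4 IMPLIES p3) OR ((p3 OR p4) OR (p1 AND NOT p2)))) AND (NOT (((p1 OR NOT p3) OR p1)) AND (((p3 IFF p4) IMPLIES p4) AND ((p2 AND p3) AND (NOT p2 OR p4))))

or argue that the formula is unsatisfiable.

Case p1 = True: the conjunct NOT (((p1 OR NOT p3) OR p1)) becomes NOT ((True OR True)) = False.
Case p1 = False: the conjunct (p3 OR NOT p1) IFF ((p1 AND NOT p1) AND (NOT p1 IFF p2)) becomes (p3 OR True) IFF (False AND p2) = False.
Both cases fail — unsatisfiable.

Unsatisfiable — no assignment works.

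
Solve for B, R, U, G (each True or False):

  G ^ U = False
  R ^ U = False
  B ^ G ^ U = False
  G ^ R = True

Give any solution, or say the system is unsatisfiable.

UNSATISFIABLE

Adding constraints 1, 2, 4 mod 2: every variable appears an even number of times on the left, so the left side is 0.
But the right sides sum to 1 (mod 2). 0 ≠ 1 — the system is inconsistent.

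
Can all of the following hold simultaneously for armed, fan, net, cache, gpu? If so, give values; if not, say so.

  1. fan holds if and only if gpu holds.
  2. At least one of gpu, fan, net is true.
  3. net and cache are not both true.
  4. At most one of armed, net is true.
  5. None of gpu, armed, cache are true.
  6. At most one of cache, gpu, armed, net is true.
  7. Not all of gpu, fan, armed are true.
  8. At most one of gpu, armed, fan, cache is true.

armed = False, fan = False, net = True, cache = False, gpu = False

  (1) fan=F, gpu=F — same ✓
  (2) {gpu, fan, net}: 1 true — at least one ✓
  (3) net=T, cache=F — not both ✓
  (4) {armed, net}: 1 true — at most one ✓
  (5) {gpu, armed, cache}: 0 true — none ✓
  (6) {cache, gpu, armed, net}: 1 true — at most one ✓
  (7) {gpu, fan, armed}: 0/3 true — not all ✓
  (8) {gpu, armed, fan, cache}: 0 true — at most one ✓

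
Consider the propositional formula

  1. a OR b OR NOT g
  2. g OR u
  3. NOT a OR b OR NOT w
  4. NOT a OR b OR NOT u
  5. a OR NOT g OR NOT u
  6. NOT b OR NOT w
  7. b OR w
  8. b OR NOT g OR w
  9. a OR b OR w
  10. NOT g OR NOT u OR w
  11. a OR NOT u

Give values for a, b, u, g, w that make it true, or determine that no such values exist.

a = False; b = True; u = False; g = True; w = False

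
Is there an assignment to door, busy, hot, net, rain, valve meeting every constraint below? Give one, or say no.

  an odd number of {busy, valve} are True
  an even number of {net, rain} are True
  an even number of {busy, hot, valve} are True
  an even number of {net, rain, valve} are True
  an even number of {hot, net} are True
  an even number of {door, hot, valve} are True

door = True, busy = True, hot = True, net = True, rain = True, valve = False

{busy, valve}: 1 true → odd ✓
{net, rain}: 2 true → even ✓
{busy, hot, valve}: 2 true → even ✓
{net, rain, valve}: 2 true → even ✓
{hot, net}: 2 true → even ✓
{door, hot, valve}: 2 true → even ✓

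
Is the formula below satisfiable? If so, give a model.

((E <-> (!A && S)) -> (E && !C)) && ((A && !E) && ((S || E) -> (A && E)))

The formula is unsatisfiable.

Case E = True: the conjunct !E is False.
Case E = False: the formula simplifies to (!A && S) && (A && !S).
  S = True: the conjunct !S is False.
  S = False: the conjunct S is False.
Both cases fail — unsatisfiable.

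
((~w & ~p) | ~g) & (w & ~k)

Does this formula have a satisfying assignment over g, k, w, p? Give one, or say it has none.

g: False, k: False, w: True, p: False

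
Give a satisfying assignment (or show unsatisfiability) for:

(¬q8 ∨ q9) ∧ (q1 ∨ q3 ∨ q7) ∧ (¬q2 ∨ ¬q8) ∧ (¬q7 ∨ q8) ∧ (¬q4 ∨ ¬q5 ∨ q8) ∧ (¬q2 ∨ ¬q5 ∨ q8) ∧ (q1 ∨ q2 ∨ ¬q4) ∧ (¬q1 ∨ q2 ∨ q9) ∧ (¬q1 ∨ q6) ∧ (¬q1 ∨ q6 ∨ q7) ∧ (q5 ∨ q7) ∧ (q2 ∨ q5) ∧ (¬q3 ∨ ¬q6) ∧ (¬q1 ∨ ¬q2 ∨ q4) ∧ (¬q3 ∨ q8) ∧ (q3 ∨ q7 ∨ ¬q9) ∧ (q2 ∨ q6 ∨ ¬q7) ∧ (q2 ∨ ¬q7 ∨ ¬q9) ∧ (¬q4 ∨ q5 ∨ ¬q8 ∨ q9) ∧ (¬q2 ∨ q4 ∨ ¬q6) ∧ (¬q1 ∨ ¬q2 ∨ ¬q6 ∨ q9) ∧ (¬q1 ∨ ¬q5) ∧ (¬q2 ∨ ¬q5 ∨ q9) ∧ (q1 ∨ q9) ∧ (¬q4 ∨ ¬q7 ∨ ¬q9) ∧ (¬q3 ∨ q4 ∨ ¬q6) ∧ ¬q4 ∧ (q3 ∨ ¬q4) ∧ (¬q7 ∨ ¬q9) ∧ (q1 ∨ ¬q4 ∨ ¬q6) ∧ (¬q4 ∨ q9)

q1 = False, q2 = False, q3 = True, q4 = False, q5 = True, q6 = False, q7 = False, q8 = True, q9 = True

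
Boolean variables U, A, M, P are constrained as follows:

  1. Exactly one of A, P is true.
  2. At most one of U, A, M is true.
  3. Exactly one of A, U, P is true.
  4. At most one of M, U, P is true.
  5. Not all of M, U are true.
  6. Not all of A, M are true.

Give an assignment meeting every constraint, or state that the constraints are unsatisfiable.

U = False, A = False, M = False, P = True

  (1) {A, P}: 1 true — exactly one ✓
  (2) {U, A, M}: 0 true — at most one ✓
  (3) {A, U, P}: 1 true — exactly one ✓
  (4) {M, U, P}: 1 true — at most one ✓
  (5) {M, U}: 0/2 true — not all ✓
  (6) {A, M}: 0/2 true — not all ✓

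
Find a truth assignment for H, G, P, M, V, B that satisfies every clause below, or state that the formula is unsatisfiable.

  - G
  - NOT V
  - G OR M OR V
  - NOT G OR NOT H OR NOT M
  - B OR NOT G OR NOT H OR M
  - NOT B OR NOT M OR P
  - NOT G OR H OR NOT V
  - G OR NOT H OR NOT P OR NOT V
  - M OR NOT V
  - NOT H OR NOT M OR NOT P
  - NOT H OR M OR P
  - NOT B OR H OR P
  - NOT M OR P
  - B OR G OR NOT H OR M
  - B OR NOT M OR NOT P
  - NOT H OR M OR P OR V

Unit clause (G) forces G = True.
Unit clause (NOT V) forces V = False.
Set H = False.
Set P = True.
Set M = True.
  then (B OR NOT M OR NOT P) forces B = True.
All clauses satisfied.

H: False; G: True; P: True; M: True; V: False; B: True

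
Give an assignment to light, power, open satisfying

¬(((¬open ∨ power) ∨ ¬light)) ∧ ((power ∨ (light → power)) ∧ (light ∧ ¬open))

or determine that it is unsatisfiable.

No satisfying assignment exists.

Case open = True: the conjunct ¬open is False.
Case open = False: the conjunct ¬(((¬open ∨ power) ∨ ¬light)) becomes ¬((True ∨ ¬light)) = False.
Both cases fail — unsatisfiable.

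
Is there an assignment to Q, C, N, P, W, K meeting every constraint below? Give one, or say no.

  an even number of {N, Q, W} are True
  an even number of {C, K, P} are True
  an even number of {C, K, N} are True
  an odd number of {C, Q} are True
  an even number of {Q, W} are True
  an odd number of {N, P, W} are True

Q: True, C: False, N: False, P: False, W: True, K: False

{N, Q, W}: 2 true → even ✓
{C, K, P}: 0 true → even ✓
{C, K, N}: 0 true → even ✓
{C, Q}: 1 true → odd ✓
{Q, W}: 2 true → even ✓
{N, P, W}: 1 true → odd ✓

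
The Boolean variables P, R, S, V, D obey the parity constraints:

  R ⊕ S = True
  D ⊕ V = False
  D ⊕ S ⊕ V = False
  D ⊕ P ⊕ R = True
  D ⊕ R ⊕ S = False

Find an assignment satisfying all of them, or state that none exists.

P = True, R = True, S = False, V = True, D = True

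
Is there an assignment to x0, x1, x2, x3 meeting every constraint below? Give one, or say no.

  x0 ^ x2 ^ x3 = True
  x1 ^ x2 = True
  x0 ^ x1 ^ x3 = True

Adding constraints 1, 2, 3 mod 2: every variable appears an even number of times on the left, so the left side is 0.
But the right sides sum to 1 (mod 2). 0 ≠ 1 — the system is inconsistent.

No satisfying assignment exists.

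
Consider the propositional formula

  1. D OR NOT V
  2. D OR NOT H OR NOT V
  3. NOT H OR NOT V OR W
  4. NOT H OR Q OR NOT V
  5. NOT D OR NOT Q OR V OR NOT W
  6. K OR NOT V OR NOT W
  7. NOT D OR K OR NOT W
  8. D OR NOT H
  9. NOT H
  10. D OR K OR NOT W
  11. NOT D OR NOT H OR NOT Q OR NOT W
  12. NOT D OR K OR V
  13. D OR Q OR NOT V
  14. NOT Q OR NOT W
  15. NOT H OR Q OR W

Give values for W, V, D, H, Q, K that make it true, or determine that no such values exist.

W = True, V = True, D = True, H = False, Q = False, K = True

Unit clause (NOT H) forces H = False.
Set W = True.
  then (NOT Q OR NOT W) forces Q = False.
Set V = True.
  then (D OR NOT V) forces D = True.
  then (K OR NOT V OR NOT W) forces K = True.
All clauses satisfied.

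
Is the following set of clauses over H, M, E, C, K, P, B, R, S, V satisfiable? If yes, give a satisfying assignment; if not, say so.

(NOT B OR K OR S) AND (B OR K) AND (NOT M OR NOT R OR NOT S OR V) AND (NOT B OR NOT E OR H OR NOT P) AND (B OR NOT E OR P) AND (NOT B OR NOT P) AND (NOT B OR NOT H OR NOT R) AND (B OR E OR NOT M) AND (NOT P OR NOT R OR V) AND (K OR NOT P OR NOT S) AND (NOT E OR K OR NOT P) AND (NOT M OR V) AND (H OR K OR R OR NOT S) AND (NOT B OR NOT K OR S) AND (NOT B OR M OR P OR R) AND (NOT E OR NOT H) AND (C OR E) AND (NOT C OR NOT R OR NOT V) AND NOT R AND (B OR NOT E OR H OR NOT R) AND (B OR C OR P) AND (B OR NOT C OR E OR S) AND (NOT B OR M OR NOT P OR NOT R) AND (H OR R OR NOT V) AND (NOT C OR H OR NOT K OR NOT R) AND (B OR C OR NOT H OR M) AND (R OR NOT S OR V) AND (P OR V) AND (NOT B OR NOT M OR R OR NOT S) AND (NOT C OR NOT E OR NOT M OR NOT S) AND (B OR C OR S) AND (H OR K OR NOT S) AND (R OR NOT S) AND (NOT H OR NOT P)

Unit clause (NOT R) forces R = False.
In (R OR NOT S) only NOT S is left, so S = False.
Try H = True:
  (NOT E OR NOT H) forces E = False.
  (C OR E) forces C = True.
  (B OR NOT C OR E OR S) forces B = True.
  (NOT B OR K OR S) forces K = True.
  clause (NOT B OR NOT K OR S) is falsified — backtrack.
So H = False.
  then (H OR R OR NOT V) forces V = False.
  then (P OR V) forces P = True.
  then (NOT B OR NOT P) forces B = False.
  then (NOT M OR V) forces M = False.
  then (B OR C OR S) forces C = True.
  then (B OR K) forces K = True.
  then (B OR NOT C OR E OR S) forces E = True.
All clauses satisfied.

H = False; M = False; E = True; C = True; K = True; P = True; B = False; R = False; S = False; V = False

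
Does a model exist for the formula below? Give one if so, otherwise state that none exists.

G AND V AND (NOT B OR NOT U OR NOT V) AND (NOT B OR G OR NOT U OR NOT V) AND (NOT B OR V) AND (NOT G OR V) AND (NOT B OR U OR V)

Unit clause (G) forces G = True.
Unit clause (V) forces V = True.
Set B = True.
  then (NOT B OR NOT U OR NOT V) forces U = False.
Check each clause:
  (G): G holds.
  (V): V holds.
  (NOT B OR NOT U OR NOT V): NOT U holds.
  (NOT B OR G OR NOT U OR NOT V): G holds.
  (NOT B OR V): V holds.
  (NOT G OR V): V holds.
  (NOT B OR U OR V): V holds.
All clauses satisfied.

V = True; B = True; G = True; U = False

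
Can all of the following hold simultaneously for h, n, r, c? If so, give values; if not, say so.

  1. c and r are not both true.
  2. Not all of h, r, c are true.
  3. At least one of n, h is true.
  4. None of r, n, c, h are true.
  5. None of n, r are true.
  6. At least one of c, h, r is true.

Case h = True:
  Constraint (4) is violated (h=T) — contradiction.
Case h = False:
  (3) with h=F forces n = True.
  Constraint (4) is violated (n=T) — contradiction.
Both cases fail — unsatisfiable.

Unsatisfiable — no assignment works.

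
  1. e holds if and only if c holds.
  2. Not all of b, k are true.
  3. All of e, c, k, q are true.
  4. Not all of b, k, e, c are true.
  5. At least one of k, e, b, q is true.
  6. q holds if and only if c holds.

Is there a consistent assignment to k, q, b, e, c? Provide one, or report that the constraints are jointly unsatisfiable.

k=T, q=T, b=F, e=T, c=T

  (1) e=T, c=T — same ✓
  (2) {b, k}: 1/2 true — not all ✓
  (3) {e, c, k, q}: all 4 true ✓
  (4) {b, k, e, c}: 3/4 true — not all ✓
  (5) {k, e, b, q}: 3 true — at least one ✓
  (6) q=T, c=T — same ✓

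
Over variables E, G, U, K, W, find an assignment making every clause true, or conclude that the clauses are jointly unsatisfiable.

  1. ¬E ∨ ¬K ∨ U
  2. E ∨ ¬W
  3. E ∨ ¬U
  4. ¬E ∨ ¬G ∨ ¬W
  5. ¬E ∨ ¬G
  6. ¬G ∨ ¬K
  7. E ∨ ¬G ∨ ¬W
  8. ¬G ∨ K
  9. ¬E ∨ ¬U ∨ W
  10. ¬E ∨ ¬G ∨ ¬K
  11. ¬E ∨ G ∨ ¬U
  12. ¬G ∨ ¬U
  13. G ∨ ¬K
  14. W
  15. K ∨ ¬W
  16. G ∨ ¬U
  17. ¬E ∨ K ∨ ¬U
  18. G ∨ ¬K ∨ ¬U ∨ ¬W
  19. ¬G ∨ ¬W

Case K = True:
  (¬G ∨ ¬K) forces G = False.
  Clause (G ∨ ¬K) is falsified — contradiction.
Case K = False:
  (¬G ∨ K) forces G = False.
  (W) forces W = True.
  Clause (K ∨ ¬W) is falsified — contradiction.
Both cases fail, so the formula is unsatisfiable.

Unsatisfiable — no assignment works.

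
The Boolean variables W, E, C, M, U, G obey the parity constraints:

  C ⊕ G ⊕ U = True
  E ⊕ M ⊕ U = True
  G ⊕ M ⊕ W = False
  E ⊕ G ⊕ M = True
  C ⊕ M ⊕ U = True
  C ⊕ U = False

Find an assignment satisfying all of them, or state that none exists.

W = False, E = True, C = True, M = True, U = True, G = True

C ⊕ G ⊕ U = T ⊕ T ⊕ T = True ✓
E ⊕ M ⊕ U = T ⊕ T ⊕ T = True ✓
G ⊕ M ⊕ W = T ⊕ T ⊕ F = False ✓
E ⊕ G ⊕ M = T ⊕ T ⊕ T = True ✓
C ⊕ M ⊕ U = T ⊕ T ⊕ T = True ✓
C ⊕ U = T ⊕ T = False ✓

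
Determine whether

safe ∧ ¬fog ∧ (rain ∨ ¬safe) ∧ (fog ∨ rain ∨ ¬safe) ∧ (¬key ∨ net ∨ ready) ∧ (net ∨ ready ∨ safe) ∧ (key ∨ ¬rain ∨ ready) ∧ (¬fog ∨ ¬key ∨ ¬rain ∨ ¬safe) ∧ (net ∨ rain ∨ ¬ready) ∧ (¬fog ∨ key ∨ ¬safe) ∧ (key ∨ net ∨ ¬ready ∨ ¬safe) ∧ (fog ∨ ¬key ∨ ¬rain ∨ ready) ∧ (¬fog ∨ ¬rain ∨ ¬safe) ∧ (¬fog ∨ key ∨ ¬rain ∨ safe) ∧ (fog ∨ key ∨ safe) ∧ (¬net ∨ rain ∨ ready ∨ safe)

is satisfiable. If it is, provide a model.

Unit clause (safe) forces safe = True.
Unit clause (¬fog) forces fog = False.
In (rain ∨ ¬safe) only rain is left, so rain = True.
Set net = True.
Set key = False.
  then (key ∨ ¬rain ∨ ready) forces ready = True.
All clauses satisfied.

rain=T; safe=T; net=T; key=F; ready=T; fog=F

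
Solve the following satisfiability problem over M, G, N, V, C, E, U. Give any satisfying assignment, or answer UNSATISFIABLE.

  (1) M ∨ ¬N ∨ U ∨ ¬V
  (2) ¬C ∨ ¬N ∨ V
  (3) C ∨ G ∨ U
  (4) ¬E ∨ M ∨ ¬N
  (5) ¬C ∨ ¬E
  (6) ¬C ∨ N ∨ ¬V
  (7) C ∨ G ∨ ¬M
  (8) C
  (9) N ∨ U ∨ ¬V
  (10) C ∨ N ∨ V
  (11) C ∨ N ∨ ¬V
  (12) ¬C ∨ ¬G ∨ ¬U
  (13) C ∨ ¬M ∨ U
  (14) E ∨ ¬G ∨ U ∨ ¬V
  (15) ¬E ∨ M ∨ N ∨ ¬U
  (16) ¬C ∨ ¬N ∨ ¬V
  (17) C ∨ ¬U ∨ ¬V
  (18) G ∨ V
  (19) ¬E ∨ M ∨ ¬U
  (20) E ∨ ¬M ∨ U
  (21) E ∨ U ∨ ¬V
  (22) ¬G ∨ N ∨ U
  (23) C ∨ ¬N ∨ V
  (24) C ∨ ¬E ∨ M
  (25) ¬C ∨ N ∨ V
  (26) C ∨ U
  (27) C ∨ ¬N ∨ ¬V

Unsatisfiable

Case N = True:
  (C) forces C = True.
  (¬C ∨ ¬N ∨ V) forces V = True.
  Clause (¬C ∨ ¬N ∨ ¬V) is falsified — contradiction.
Case N = False:
  (C) forces C = True.
  (¬C ∨ ¬E) forces E = False.
  (¬C ∨ N ∨ ¬V) forces V = False.
  Clause (¬C ∨ N ∨ V) is falsified — contradiction.
Both cases fail, so the formula is unsatisfiable.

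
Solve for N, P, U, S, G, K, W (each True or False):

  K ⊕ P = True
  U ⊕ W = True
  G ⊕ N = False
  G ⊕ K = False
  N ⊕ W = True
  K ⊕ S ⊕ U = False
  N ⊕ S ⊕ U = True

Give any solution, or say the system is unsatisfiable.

UNSATISFIABLE

Adding constraints 3, 4, 6, 7 mod 2: every variable appears an even number of times on the left, so the left side is 0.
But the right sides sum to 1 (mod 2). 0 ≠ 1 — the system is inconsistent.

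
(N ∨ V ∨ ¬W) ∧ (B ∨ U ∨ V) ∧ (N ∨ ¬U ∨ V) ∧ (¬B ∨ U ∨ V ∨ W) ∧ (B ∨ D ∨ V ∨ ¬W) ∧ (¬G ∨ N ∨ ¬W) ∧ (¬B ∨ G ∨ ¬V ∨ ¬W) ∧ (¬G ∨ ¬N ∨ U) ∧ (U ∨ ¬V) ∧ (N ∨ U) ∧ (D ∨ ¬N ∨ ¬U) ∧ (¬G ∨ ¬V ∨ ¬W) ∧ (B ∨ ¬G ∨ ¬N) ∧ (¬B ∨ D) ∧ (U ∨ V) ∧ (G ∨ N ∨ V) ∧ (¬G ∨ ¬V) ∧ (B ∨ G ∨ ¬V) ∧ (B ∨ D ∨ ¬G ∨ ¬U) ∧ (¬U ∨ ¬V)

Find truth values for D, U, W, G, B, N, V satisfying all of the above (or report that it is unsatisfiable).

D=T; U=T; W=T; G=F; B=T; N=T; V=F

Set D = True.
Try U = False:
  (U ∨ ¬V) forces V = False.
  clause (U ∨ V) is falsified — backtrack.
So U = True.
  then (¬U ∨ ¬V) forces V = False.
  then (N ∨ ¬U ∨ V) forces N = True.
Set W = True.
Set G = False.
Set B = True.
All clauses satisfied.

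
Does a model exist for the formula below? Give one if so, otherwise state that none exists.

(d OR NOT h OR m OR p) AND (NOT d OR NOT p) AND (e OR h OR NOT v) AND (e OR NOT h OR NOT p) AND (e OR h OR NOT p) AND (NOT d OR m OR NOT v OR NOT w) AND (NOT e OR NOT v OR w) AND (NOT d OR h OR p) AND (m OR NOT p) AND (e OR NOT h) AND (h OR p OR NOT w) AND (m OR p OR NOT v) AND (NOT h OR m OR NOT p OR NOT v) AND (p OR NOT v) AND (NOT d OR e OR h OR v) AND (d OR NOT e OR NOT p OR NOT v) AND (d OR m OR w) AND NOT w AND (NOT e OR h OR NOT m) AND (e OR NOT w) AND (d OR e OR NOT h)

p=F; m=T; e=T; v=F; h=T; w=F; d=T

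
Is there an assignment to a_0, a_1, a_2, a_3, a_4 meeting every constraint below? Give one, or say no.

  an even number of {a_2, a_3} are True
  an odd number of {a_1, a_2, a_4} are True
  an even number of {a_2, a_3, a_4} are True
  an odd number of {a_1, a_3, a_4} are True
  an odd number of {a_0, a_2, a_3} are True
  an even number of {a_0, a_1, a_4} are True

a_0 = True, a_1 = True, a_2 = False, a_3 = False, a_4 = False

{a_2, a_3}: 0 true → even ✓
{a_1, a_2, a_4}: 1 true → odd ✓
{a_2, a_3, a_4}: 0 true → even ✓
{a_1, a_3, a_4}: 1 true → odd ✓
{a_0, a_2, a_3}: 1 true → odd ✓
{a_0, a_1, a_4}: 2 true → even ✓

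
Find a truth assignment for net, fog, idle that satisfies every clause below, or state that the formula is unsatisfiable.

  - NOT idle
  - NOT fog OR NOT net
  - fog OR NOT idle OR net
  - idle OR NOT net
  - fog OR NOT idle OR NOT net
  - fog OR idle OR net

net: False, fog: True, idle: False

Unit clause (NOT idle) forces idle = False.
In (idle OR NOT net) only NOT net is left, so net = False.
In (fog OR idle OR net) only fog is left, so fog = True.
All clauses satisfied.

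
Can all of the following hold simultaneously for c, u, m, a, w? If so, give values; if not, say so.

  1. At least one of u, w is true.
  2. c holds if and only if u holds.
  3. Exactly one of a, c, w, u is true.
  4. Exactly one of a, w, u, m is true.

c = False, u = False, m = False, a = False, w = True

  (1) {u, w}: 1 true — at least one ✓
  (2) c=F, u=F — same ✓
  (3) {a, c, w, u}: 1 true — exactly one ✓
  (4) {a, w, u, m}: 1 true — exactly one ✓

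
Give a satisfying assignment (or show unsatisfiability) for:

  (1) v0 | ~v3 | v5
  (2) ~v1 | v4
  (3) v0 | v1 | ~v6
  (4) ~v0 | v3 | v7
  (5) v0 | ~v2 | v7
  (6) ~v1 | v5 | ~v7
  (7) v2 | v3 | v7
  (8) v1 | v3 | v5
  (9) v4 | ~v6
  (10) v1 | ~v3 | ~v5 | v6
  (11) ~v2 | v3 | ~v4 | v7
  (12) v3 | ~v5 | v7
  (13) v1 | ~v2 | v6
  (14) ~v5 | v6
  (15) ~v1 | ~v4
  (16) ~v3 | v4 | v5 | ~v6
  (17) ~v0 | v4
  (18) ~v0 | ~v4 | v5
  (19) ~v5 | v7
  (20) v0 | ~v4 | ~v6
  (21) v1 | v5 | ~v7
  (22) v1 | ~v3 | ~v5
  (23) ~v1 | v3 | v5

v0 = True, v1 = False, v2 = False, v3 = False, v4 = True, v5 = True, v6 = True, v7 = True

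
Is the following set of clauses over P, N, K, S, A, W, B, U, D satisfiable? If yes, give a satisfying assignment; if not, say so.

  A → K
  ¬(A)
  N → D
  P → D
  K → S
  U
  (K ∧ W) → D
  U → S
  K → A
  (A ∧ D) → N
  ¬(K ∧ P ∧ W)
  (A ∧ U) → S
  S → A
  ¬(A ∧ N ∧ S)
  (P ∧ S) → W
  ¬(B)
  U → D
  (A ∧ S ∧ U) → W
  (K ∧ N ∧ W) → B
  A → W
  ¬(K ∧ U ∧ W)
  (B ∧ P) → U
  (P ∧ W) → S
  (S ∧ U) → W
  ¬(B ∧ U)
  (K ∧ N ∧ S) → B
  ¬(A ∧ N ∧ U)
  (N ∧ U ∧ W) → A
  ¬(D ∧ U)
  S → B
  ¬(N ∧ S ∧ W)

The formula is unsatisfiable.

Case U = True:
  (D ∨ ¬U) forces D = True.
  Clause (¬D ∨ ¬U) is falsified — contradiction.
Case U = False:
  Clause (U) is falsified — contradiction.
Both cases fail, so the formula is unsatisfiable.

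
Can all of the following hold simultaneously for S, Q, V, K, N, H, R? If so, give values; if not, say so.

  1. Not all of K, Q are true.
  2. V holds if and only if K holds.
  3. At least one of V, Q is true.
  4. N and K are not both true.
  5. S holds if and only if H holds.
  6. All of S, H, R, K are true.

S=T, Q=F, V=T, K=T, N=F, H=T, R=T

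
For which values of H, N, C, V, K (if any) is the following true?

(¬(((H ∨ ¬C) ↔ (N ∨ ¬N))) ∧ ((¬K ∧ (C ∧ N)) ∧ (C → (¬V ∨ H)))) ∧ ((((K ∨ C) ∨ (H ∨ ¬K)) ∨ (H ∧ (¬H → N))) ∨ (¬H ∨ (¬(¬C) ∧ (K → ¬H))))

H = False; N = True; C = True; V = False; K = False

  ¬(((H ∨ ¬C) ↔ (N ∨ ¬N))) ∧ ((¬K ∧ (C ∧ N)) ∧ (C → (¬V ∨ H))) = True
    ¬(((H ∨ ¬C) ↔ (N ∨ ¬N))) = True
      (H ∨ ¬C) ↔ (N ∨ ¬N) = False
        H ∨ ¬C = False
          ¬C = False
        N ∨ ¬N = True
          ¬N = False
    (¬K ∧ (C ∧ N)) ∧ (C → (¬V ∨ H)) = True
      ¬K ∧ (C ∧ N) = True
        ¬K = True
        C ∧ N = True
      C → (¬V ∨ H) = True
        ¬V ∨ H = True
          ¬V = True
  (((K ∨ C) ∨ (H ∨ ¬K)) ∨ (H ∧ (¬H → N))) ∨ (¬H ∨ (¬(¬C) ∧ (K → ¬H))) = True
    ((K ∨ C) ∨ (H ∨ ¬K)) ∨ (H ∧ (¬H → N)) = True
      (K ∨ C) ∨ (H ∨ ¬K) = True
        K ∨ C = True
        H ∨ ¬K = True
          ¬K = True
      H ∧ (¬H → N) = False
        ¬H → N = True
          ¬H = True
    ¬H ∨ (¬(¬C) ∧ (K → ¬H)) = True
      ¬H = True
      ¬(¬C) ∧ (K → ¬H) = True
        ¬(¬C) = True
          ¬C = False
        K → ¬H = True
          ¬H = True
Both conjuncts True, so the formula holds.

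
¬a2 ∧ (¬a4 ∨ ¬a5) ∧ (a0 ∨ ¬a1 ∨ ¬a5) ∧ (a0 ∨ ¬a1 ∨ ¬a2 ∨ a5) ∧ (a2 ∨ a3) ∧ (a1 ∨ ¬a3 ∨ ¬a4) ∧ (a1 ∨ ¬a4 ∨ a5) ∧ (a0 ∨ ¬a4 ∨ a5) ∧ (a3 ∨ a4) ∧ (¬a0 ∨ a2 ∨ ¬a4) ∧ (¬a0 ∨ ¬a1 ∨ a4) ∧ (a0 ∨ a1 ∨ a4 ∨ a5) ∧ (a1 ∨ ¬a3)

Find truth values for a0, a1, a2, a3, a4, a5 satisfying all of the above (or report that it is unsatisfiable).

Unit clause (¬a2) forces a2 = False.
In (a2 ∨ a3) only a3 is left, so a3 = True.
In (a1 ∨ ¬a3) only a1 is left, so a1 = True.
Try a0 = True:
  (¬a0 ∨ a2 ∨ ¬a4) forces a4 = False.
  clause (¬a0 ∨ ¬a1 ∨ a4) is falsified — backtrack.
So a0 = False.
  then (a0 ∨ ¬a1 ∨ ¬a5) forces a5 = False.
  then (a0 ∨ ¬a4 ∨ a5) forces a4 = False.
All clauses satisfied.

a0 = False; a1 = True; a2 = False; a3 = True; a4 = False; a5 = False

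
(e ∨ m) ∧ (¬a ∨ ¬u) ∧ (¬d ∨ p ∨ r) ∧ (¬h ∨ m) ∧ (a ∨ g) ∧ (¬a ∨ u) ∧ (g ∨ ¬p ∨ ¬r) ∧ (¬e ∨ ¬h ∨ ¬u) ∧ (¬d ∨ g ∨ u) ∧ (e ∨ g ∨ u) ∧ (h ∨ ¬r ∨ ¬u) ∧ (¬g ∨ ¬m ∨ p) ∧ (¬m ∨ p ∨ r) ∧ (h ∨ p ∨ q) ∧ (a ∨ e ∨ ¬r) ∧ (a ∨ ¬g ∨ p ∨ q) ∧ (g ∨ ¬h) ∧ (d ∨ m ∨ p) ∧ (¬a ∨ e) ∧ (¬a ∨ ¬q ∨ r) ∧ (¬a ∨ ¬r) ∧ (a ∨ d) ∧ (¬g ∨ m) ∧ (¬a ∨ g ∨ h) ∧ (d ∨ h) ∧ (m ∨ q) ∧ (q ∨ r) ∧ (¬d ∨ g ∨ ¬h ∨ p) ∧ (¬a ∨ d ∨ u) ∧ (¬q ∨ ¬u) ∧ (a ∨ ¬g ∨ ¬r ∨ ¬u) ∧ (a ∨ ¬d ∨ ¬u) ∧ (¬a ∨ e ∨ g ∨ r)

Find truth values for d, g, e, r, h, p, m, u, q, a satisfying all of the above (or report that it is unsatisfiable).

Set d = True.
Try g = False:
  (a ∨ g) forces a = True.
  (¬a ∨ ¬u) forces u = False.
  clause (¬a ∨ u) is falsified — backtrack.
So g = True.
  then (¬g ∨ m) forces m = True.
  then (¬g ∨ ¬m ∨ p) forces p = True.
Set e = True.
Set r = True.
  then (¬a ∨ ¬r) forces a = False.
  then (a ∨ ¬g ∨ ¬r ∨ ¬u) forces u = False.
Set h = False.
Set q = False.
All clauses satisfied.

d = True; g = True; e = True; r = True; h = False; p = True; m = True; u = False; q = False; a = False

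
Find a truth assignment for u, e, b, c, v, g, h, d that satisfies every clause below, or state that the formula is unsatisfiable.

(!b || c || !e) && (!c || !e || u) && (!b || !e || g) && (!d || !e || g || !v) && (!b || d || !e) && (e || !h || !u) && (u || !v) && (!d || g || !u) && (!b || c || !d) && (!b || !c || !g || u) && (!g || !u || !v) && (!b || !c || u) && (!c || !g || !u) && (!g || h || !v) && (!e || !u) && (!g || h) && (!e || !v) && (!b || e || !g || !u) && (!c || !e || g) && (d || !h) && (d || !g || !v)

Set u = True.
  then (!e || !u) forces e = False.
  then (e || !h || !u) forces h = False.
  then (!g || h) forces g = False.
  then (!d || g || !u) forces d = False.
Set b = True.
Set c = True.
Set v = True.
All clauses satisfied.

u = True; e = False; b = True; c = True; v = True; g = False; h = False; d = False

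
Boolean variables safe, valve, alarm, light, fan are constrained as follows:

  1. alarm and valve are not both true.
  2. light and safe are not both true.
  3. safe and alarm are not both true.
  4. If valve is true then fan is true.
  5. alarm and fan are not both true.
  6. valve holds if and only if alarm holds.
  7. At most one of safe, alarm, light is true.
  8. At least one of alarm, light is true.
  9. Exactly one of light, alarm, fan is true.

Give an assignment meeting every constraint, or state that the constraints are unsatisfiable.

safe = False, valve = False, alarm = False, light = True, fan = False

  (1) alarm=F, valve=F — not both ✓
  (2) light=T, safe=F — not both ✓
  (3) safe=F, alarm=F — not both ✓
  (4) valve=F ⇒ fan: vacuous ✓
  (5) alarm=F, fan=F — not both ✓
  (6) valve=F, alarm=F — same ✓
  (7) {safe, alarm, light}: 1 true — at most one ✓
  (8) {alarm, light}: 1 true — at least one ✓
  (9) {light, alarm, fan}: 1 true — exactly one ✓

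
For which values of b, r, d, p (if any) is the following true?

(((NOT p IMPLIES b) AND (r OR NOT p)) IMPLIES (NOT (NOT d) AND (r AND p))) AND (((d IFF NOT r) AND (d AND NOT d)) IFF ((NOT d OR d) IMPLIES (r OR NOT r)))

UNSATISFIABLE

The conjunct ((d IFF NOT r) AND (d AND NOT d)) IFF ((NOT d OR d) IMPLIES (r OR NOT r)) is unsatisfiable on its own:
  r=F, d=F: evaluates to False.
  r=F, d=T: evaluates to False.
  r=T, d=F: evaluates to False.
  r=T, d=T: evaluates to False.
So the whole conjunction is unsatisfiable.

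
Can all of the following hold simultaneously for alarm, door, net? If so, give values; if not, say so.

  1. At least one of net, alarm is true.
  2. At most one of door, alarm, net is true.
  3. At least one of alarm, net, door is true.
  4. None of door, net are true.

alarm = True, door = False, net = False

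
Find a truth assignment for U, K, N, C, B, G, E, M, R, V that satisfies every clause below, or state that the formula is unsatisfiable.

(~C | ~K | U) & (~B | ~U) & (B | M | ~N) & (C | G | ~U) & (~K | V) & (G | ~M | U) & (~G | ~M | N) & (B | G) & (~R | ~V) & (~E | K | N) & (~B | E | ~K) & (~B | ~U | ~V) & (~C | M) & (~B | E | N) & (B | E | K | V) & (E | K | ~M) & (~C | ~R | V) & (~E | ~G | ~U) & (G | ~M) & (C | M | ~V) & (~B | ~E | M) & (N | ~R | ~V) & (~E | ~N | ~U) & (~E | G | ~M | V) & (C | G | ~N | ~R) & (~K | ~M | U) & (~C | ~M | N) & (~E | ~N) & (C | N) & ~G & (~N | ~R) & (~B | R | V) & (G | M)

Case G = True:
  Clause (~G) is falsified — contradiction.
Case G = False:
  (B | G) forces B = True.
  (~B | ~U) forces U = False.
  (G | ~M | U) forces M = False.
  Clause (G | M) is falsified — contradiction.
Both cases fail, so the formula is unsatisfiable.

UNSATISFIABLE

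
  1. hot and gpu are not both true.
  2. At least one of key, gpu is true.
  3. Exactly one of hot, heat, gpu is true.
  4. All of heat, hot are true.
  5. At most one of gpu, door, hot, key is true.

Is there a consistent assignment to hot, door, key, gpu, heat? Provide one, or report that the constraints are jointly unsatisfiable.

Case heat = True:
  (3) with heat=T forces hot = False.
  Constraint (4) is violated (hot=F) — contradiction.
Case heat = False:
  Constraint (4) is violated (heat=F) — contradiction.
Both cases fail — unsatisfiable.

Unsatisfiable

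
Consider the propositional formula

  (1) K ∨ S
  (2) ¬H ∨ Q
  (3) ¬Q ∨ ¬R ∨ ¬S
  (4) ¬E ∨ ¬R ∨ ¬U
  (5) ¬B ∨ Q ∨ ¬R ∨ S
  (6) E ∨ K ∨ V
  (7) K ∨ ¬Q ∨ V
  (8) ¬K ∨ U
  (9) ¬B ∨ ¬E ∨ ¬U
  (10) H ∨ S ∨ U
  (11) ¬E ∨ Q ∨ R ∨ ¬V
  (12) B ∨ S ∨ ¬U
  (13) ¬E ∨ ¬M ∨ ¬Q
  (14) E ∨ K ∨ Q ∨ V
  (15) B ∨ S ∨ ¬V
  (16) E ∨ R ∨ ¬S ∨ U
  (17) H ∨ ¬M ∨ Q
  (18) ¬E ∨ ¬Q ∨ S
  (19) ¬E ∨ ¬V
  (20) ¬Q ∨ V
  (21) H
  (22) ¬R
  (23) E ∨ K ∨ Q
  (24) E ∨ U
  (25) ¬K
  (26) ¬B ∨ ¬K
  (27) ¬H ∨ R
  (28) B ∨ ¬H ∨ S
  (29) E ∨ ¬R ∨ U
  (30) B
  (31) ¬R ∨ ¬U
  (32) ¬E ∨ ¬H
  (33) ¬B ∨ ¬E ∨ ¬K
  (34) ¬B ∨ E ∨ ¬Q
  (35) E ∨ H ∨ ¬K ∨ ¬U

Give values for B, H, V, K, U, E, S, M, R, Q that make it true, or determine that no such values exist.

UNSATISFIABLE

Case R = True:
  Clause (¬R) is falsified — contradiction.
Case R = False:
  (H) forces H = True.
  Clause (¬H ∨ R) is falsified — contradiction.
Both cases fail, so the formula is unsatisfiable.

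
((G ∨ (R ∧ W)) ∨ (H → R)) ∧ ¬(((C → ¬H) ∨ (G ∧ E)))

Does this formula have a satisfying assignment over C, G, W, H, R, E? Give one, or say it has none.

C: True; G: False; W: False; H: True; R: True; E: True

  (G ∨ (R ∧ W)) ∨ (H → R) = True
    G ∨ (R ∧ W) = False
      R ∧ W = False
    H → R = True
  ¬(((C → ¬H) ∨ (G ∧ E))) = True
    (C → ¬H) ∨ (G ∧ E) = False
      C → ¬H = False
        ¬H = False
      G ∧ E = False
Both conjuncts True, so the formula holds.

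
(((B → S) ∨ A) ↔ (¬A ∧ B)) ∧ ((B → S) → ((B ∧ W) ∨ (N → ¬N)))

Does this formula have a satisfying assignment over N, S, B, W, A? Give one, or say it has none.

N = False, S = True, B = True, W = False, A = False

  ((B → S) ∨ A) ↔ (¬A ∧ B) = True
    (B → S) ∨ A = True
      B → S = True
    ¬A ∧ B = True
      ¬A = True
  (B → S) → ((B ∧ W) ∨ (N → ¬N)) = True
    B → S = True
    (B ∧ W) ∨ (N → ¬N) = True
      B ∧ W = False
      N → ¬N = True
        ¬N = True
Both conjuncts True, so the formula holds.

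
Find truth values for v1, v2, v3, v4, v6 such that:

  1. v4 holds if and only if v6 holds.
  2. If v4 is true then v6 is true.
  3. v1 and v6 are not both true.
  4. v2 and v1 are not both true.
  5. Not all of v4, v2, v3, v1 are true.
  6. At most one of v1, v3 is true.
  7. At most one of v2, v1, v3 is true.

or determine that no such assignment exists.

v1: True; v2: False; v3: False; v4: False; v6: False

  (1) v4=F, v6=F — same ✓
  (2) v4=F ⇒ v6: vacuous ✓
  (3) v1=T, v6=F — not both ✓
  (4) v2=F, v1=T — not both ✓
  (5) {v4, v2, v3, v1}: 1/4 true — not all ✓
  (6) {v1, v3}: 1 true — at most one ✓
  (7) {v2, v1, v3}: 1 true — at most one ✓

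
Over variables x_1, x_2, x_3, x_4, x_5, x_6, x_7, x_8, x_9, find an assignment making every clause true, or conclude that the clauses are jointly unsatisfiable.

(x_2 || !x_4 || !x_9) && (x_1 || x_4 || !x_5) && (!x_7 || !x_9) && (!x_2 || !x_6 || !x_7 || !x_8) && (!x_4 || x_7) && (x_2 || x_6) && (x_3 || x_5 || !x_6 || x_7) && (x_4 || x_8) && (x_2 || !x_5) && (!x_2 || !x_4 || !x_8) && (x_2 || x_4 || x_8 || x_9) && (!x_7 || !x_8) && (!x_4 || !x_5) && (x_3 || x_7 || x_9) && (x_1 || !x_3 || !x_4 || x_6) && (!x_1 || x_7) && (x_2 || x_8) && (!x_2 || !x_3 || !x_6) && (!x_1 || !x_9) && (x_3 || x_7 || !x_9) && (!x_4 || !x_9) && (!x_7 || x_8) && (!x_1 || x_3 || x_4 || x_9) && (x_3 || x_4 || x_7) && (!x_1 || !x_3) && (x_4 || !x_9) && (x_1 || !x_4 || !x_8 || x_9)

Try x_1 = True:
  (!x_1 || x_7) forces x_7 = True.
  (!x_7 || !x_9) forces x_9 = False.
  (!x_7 || !x_8) forces x_8 = False.
  clause (!x_7 || x_8) is falsified — backtrack.
So x_1 = False.
Set x_2 = True.
Set x_3 = True.
  then (!x_2 || !x_3 || !x_6) forces x_6 = False.
  then (x_1 || !x_3 || !x_4 || x_6) forces x_4 = False.
  then (x_4 || !x_9) forces x_9 = False.
  then (x_1 || x_4 || !x_5) forces x_5 = False.
  then (x_4 || x_8) forces x_8 = True.
  then (!x_7 || !x_8) forces x_7 = False.
All clauses satisfied.

x_1 = False, x_2 = True, x_3 = True, x_4 = False, x_5 = False, x_6 = False, x_7 = False, x_8 = True, x_9 = False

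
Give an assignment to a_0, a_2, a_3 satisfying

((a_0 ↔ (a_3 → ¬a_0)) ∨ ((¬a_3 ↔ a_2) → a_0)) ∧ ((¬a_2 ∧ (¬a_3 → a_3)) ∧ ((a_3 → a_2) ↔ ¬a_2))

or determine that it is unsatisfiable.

Unsatisfiable — no assignment works.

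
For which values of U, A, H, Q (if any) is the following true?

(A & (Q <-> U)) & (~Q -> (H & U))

U = True; A = True; H = False; Q = True

  A & (Q <-> U) = True
    Q <-> U = True
  ~Q -> (H & U) = True
    ~Q = False
    H & U = False
Both conjuncts True, so the formula holds.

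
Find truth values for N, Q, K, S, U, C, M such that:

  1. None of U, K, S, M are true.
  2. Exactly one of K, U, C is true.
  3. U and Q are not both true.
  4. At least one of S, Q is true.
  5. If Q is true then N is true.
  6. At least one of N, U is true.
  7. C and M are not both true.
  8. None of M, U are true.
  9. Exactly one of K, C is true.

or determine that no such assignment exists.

N = True, Q = True, K = False, S = False, U = False, C = True, M = False

  (1) {U, K, S, M}: 0 true — none ✓
  (2) {K, U, C}: 1 true — exactly one ✓
  (3) U=F, Q=T — not both ✓
  (4) {S, Q}: 1 true — at least one ✓
  (5) Q=T ⇒ N: T ✓
  (6) {N, U}: 1 true — at least one ✓
  (7) C=T, M=F — not both ✓
  (8) {M, U}: 0 true — none ✓
  (9) {K, C}: 1 true — exactly one ✓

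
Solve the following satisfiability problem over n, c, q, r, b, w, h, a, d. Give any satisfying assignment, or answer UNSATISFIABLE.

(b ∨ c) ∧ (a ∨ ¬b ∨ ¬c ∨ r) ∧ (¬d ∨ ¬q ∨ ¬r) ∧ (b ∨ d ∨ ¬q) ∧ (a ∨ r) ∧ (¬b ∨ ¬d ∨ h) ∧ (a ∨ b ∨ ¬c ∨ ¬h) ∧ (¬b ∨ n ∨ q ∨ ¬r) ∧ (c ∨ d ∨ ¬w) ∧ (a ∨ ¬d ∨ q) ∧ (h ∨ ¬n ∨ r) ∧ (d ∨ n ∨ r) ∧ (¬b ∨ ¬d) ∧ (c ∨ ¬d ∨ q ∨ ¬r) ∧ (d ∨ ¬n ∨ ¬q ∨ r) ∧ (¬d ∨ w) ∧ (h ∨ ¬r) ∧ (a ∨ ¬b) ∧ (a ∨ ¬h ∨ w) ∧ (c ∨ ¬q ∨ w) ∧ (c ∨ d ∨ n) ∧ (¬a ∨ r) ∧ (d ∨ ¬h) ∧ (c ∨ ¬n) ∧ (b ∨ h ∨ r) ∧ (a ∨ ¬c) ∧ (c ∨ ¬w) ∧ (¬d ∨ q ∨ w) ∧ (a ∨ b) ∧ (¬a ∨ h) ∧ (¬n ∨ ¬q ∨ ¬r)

Set n = False.
Set c = True.
  then (a ∨ ¬c) forces a = True.
  then (¬a ∨ h) forces h = True.
  then (¬a ∨ r) forces r = True.
  then (d ∨ ¬h) forces d = True.
  then (¬d ∨ ¬q ∨ ¬r) forces q = False.
  then (¬b ∨ n ∨ q ∨ ¬r) forces b = False.
  then (¬d ∨ w) forces w = True.
All clauses satisfied.

n: False, c: True, q: False, r: True, b: False, w: True, h: True, a: True, d: True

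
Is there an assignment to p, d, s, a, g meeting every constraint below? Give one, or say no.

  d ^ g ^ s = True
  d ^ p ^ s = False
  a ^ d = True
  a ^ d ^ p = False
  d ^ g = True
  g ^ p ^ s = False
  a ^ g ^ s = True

Adding constraints 2, 5, 6 mod 2: every variable appears an even number of times on the left, so the left side is 0.
But the right sides sum to 1 (mod 2). 0 ≠ 1 — the system is inconsistent.

The formula is unsatisfiable.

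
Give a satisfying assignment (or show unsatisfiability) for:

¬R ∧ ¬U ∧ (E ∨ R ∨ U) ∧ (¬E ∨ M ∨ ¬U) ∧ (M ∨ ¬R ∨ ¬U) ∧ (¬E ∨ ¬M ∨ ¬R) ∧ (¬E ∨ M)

U=F; E=T; M=T; R=F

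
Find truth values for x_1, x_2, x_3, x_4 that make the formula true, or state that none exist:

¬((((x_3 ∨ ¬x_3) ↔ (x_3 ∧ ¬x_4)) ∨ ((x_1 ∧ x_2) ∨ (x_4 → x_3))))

x_1 = True; x_2 = False; x_3 = False; x_4 = True

  ¬((((x_3 ∨ ¬x_3) ↔ (x_3 ∧ ¬x_4)) ∨ ((x_1 ∧ x_2) ∨ (x_4 → x_3)))) = True
    ((x_3 ∨ ¬x_3) ↔ (x_3 ∧ ¬x_4)) ∨ ((x_1 ∧ x_2) ∨ (x_4 → x_3)) = False
      (x_3 ∨ ¬x_3) ↔ (x_3 ∧ ¬x_4) = False
        x_3 ∨ ¬x_3 = True
          ¬x_3 = True
        x_3 ∧ ¬x_4 = False
          ¬x_4 = False
      (x_1 ∧ x_2) ∨ (x_4 → x_3) = False
        x_1 ∧ x_2 = False
        x_4 → x_3 = False
The formula evaluates to True.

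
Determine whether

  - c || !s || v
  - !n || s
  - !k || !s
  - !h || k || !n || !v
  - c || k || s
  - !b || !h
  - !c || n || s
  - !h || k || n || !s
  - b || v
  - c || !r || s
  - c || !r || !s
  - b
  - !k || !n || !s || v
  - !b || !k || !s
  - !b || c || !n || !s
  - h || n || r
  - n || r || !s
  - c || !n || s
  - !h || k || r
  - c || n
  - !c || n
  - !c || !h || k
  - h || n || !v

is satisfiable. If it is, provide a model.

Unit clause (b) forces b = True.
In (!b || !h) only !h is left, so h = False.
Set v = True.
  then (h || n || !v) forces n = True.
  then (!n || s) forces s = True.
  then (!k || !s) forces k = False.
  then (!b || c || !n || !s) forces c = True.
Set r = False.
All clauses satisfied.

v=T, h=F, b=T, s=T, c=T, r=F, n=T, k=F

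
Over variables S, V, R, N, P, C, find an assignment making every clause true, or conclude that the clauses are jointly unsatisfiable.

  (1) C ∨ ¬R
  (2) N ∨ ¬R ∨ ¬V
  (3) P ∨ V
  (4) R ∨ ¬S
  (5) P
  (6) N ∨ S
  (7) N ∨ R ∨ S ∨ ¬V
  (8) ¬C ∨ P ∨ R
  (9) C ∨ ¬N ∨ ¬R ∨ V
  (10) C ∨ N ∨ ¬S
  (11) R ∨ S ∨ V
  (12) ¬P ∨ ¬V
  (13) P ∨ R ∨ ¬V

Unit clause (P) forces P = True.
In (¬P ∨ ¬V) only ¬V is left, so V = False.
Set S = True.
  then (R ∨ ¬S) forces R = True.
  then (C ∨ ¬R) forces C = True.
Set N = True.
All clauses satisfied.

S: True, V: False, R: True, N: True, P: True, C: True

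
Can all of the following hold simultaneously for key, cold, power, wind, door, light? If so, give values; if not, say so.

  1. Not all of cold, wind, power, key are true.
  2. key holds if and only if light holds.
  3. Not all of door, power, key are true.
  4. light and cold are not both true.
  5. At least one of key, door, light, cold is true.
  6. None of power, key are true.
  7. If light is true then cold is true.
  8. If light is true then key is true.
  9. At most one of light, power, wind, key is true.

key = False, cold = True, power = False, wind = False, door = False, light = False

  (1) {cold, wind, power, key}: 1/4 true — not all ✓
  (2) key=F, light=F — same ✓
  (3) {door, power, key}: 0/3 true — not all ✓
  (4) light=F, cold=T — not both ✓
  (5) {key, door, light, cold}: 1 true — at least one ✓
  (6) {power, key}: 0 true — none ✓
  (7) light=F ⇒ cold: vacuous ✓
  (8) light=F ⇒ key: vacuous ✓
  (9) {light, power, wind, key}: 0 true — at most one ✓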